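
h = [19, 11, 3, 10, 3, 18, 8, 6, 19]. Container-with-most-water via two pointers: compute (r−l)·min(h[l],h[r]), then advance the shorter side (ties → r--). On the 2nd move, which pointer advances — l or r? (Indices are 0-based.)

l=0 r=8: min(19,19)*8=152 best=152 *, r--
l=0 r=7: min(19,6)*7=42 best=152, r--

r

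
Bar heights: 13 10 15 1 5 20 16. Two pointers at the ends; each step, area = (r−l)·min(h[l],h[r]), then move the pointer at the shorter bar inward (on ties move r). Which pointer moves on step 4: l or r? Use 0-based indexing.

l

l=0 r=6: min(13,16)*6=78 best=78 *, l++
l=1 r=6: min(10,16)*5=50 best=78, l++
l=2 r=6: min(15,16)*4=60 best=78, l++
l=3 r=6: min(1,16)*3=3 best=78, l++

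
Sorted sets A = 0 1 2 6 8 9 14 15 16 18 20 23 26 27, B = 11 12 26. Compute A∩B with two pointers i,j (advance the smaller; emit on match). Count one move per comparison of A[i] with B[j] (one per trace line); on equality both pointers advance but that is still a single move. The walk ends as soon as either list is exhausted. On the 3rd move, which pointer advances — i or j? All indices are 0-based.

[i=0,j=0] 0<11 → i++
[i=1,j=0] 1<11 → i++
[i=2,j=0] 2<11 → i++

i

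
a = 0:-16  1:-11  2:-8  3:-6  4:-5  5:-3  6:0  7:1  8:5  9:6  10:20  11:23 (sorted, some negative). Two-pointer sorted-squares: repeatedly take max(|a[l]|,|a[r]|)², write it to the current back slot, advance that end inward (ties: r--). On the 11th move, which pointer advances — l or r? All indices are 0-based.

r

[0,11] |-16|<=|23| out[11]=529 → r--
[0,10] |-16|<=|20| out[10]=400 → r--
[0,9] |-16|>|6| out[9]=256 → l++
[1,9] |-11|>|6| out[8]=121 → l++
[2,9] |-8|>|6| out[7]=64 → l++
[3,9] |-6|<=|6| out[6]=36 → r--
[3,8] |-6|>|5| out[5]=36 → l++
[4,8] |-5|<=|5| out[4]=25 → r--
[4,7] |-5|>|1| out[3]=25 → l++
[5,7] |-3|>|1| out[2]=9 → l++
[6,7] |0|<=|1| out[1]=1 → r--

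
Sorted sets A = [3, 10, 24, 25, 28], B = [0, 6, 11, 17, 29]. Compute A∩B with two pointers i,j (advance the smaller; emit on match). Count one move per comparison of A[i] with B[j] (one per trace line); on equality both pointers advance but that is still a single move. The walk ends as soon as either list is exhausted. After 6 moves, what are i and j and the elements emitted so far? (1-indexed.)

i=1 j=1: 3>0, j++
i=1 j=2: 3<6, i++
i=2 j=2: 10>6, j++
i=2 j=3: 10<11, i++
i=3 j=3: 24>11, j++
i=3 j=4: 24>17, j++

i=3, j=5, emitted=[]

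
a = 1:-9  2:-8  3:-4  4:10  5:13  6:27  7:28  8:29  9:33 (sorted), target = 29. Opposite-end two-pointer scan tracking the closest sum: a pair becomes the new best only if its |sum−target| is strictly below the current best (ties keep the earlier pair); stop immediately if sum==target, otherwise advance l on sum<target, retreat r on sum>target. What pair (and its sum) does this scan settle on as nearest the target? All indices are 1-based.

pair (-4, 33) with sum 29 (|Δ|=0)

l=1 r=9: -9+33=24 d=5 *, l++
l=2 r=9: -8+33=25 d=4 *, l++
l=3 r=9: -4+33=29 d=0 *, stop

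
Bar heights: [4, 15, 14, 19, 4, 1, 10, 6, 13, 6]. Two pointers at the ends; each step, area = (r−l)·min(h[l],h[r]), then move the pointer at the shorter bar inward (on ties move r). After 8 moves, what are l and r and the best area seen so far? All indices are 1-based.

l=3, r=4, best area=91

l=1 r=10: min(4,6)*9=36 best=36 *, l++
l=2 r=10: min(15,6)*8=48 best=48 *, r--
l=2 r=9: min(15,13)*7=91 best=91 *, r--
l=2 r=8: min(15,6)*6=36 best=91, r--
l=2 r=7: min(15,10)*5=50 best=91, r--
l=2 r=6: min(15,1)*4=4 best=91, r--
l=2 r=5: min(15,4)*3=12 best=91, r--
l=2 r=4: min(15,19)*2=30 best=91, l++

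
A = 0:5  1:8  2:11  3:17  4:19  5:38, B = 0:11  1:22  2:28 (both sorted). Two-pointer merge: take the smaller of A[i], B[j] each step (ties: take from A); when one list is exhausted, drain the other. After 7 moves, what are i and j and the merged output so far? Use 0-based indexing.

[i=0,j=0] A[i]=5<=B[j]=11 take 5 → i++
[i=1,j=0] A[i]=8<=B[j]=11 take 8 → i++
[i=2,j=0] A[i]=11<=B[j]=11 take 11 → i++
[i=3,j=0] A[i]=17>B[j]=11 take 11 → j++
[i=3,j=1] A[i]=17<=B[j]=22 take 17 → i++
[i=4,j=1] A[i]=19<=B[j]=22 take 19 → i++
[i=5,j=1] A[i]=38>B[j]=22 take 22 → j++

i=5, j=2, merged so far=[5, 8, 11, 11, 17, 19, 22]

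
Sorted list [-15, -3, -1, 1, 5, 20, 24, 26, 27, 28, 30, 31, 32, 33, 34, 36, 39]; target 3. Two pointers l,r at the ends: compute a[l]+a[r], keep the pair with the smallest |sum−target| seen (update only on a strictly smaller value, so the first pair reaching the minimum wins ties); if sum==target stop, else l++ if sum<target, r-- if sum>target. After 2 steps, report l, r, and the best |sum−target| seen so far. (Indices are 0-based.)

[0,16] -15+39=24 d=21 * → r--
[0,15] -15+36=21 d=18 * → r--

l=0, r=14, best |Δ|=18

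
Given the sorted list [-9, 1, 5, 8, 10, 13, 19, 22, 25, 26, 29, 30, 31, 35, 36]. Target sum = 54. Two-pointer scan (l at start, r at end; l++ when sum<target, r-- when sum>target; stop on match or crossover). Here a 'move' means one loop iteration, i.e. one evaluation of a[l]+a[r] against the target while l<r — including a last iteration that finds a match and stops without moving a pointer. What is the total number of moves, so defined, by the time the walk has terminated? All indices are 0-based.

l=0 r=14: -9+36=27 <54, l++
l=1 r=14: 1+36=37 <54, l++
l=2 r=14: 5+36=41 <54, l++
l=3 r=14: 8+36=44 <54, l++
l=4 r=14: 10+36=46 <54, l++
l=5 r=14: 13+36=49 <54, l++
l=6 r=14: 19+36=55 >54, r--
l=6 r=13: 19+35=54, found

8 moves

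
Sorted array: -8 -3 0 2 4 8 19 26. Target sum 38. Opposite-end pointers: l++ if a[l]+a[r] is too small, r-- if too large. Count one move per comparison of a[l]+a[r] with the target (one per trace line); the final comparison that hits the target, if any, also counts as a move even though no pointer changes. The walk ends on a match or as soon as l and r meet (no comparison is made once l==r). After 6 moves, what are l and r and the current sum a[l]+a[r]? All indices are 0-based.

[0,7] -8+26=18 <38 → l++
[1,7] -3+26=23 <38 → l++
[2,7] 0+26=26 <38 → l++
[3,7] 2+26=28 <38 → l++
[4,7] 4+26=30 <38 → l++
[5,7] 8+26=34 <38 → l++

l=6, r=7, sum=45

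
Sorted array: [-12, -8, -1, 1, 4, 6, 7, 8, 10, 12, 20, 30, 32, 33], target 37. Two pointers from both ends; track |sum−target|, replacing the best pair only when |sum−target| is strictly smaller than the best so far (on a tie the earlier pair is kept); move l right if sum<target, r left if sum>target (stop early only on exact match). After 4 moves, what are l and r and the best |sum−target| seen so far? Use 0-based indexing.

l=4, r=13, best |Δ|=3

l=0 r=13: -12+33=21 d=16 *, l++
l=1 r=13: -8+33=25 d=12 *, l++
l=2 r=13: -1+33=32 d=5 *, l++
l=3 r=13: 1+33=34 d=3 *, l++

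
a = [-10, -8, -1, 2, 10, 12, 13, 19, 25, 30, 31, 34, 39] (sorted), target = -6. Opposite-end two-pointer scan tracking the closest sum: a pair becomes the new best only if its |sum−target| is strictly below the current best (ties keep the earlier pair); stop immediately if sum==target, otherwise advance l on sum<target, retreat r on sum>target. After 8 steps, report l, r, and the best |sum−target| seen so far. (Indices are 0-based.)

l=0, r=4, best |Δ|=8

l=0 r=12: -10+39=29 d=35 *, r--
l=0 r=11: -10+34=24 d=30 *, r--
l=0 r=10: -10+31=21 d=27 *, r--
l=0 r=9: -10+30=20 d=26 *, r--
l=0 r=8: -10+25=15 d=21 *, r--
l=0 r=7: -10+19=9 d=15 *, r--
l=0 r=6: -10+13=3 d=9 *, r--
l=0 r=5: -10+12=2 d=8 *, r--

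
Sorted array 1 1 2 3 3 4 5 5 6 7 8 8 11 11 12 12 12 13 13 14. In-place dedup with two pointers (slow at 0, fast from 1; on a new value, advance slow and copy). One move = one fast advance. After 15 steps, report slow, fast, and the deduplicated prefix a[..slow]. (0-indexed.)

slow=9, fast=16, prefix=[1, 2, 3, 4, 5, 6, 7, 8, 11, 12]

(s=0,f=1) a[fast]=1=a[slow] dup → fast++
(s=0,f=2) a[fast]=2≠a[slow]=1 write a[1]=2 → slow++,fast++
(s=1,f=3) a[fast]=3≠a[slow]=2 write a[2]=3 → slow++,fast++
(s=2,f=4) a[fast]=3=a[slow] dup → fast++
(s=2,f=5) a[fast]=4≠a[slow]=3 write a[3]=4 → slow++,fast++
(s=3,f=6) a[fast]=5≠a[slow]=4 write a[4]=5 → slow++,fast++
(s=4,f=7) a[fast]=5=a[slow] dup → fast++
(s=4,f=8) a[fast]=6≠a[slow]=5 write a[5]=6 → slow++,fast++
(s=5,f=9) a[fast]=7≠a[slow]=6 write a[6]=7 → slow++,fast++
(s=6,f=10) a[fast]=8≠a[slow]=7 write a[7]=8 → slow++,fast++
(s=7,f=11) a[fast]=8=a[slow] dup → fast++
(s=7,f=12) a[fast]=11≠a[slow]=8 write a[8]=11 → slow++,fast++
(s=8,f=13) a[fast]=11=a[slow] dup → fast++
(s=8,f=14) a[fast]=12≠a[slow]=11 write a[9]=12 → slow++,fast++
(s=9,f=15) a[fast]=12=a[slow] dup → fast++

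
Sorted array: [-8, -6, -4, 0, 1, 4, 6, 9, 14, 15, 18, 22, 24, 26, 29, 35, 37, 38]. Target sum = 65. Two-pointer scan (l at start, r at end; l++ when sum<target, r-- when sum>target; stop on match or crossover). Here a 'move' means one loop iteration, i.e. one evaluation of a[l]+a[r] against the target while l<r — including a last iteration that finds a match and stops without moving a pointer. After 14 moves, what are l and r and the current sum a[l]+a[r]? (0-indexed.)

l=0 r=17: -8+38=30 <65, l++
l=1 r=17: -6+38=32 <65, l++
l=2 r=17: -4+38=34 <65, l++
l=3 r=17: 0+38=38 <65, l++
l=4 r=17: 1+38=39 <65, l++
l=5 r=17: 4+38=42 <65, l++
l=6 r=17: 6+38=44 <65, l++
l=7 r=17: 9+38=47 <65, l++
l=8 r=17: 14+38=52 <65, l++
l=9 r=17: 15+38=53 <65, l++
l=10 r=17: 18+38=56 <65, l++
l=11 r=17: 22+38=60 <65, l++
l=12 r=17: 24+38=62 <65, l++
l=13 r=17: 26+38=64 <65, l++

l=14, r=17, sum=67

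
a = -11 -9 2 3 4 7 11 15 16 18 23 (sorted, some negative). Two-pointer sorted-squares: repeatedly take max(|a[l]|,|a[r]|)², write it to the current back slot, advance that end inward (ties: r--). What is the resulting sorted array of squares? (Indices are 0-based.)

[4, 9, 16, 49, 81, 121, 121, 225, 256, 324, 529]

l=0 r=10: |-11|<=|23| out[10]=529, r--
l=0 r=9: |-11|<=|18| out[9]=324, r--
l=0 r=8: |-11|<=|16| out[8]=256, r--
l=0 r=7: |-11|<=|15| out[7]=225, r--
l=0 r=6: |-11|<=|11| out[6]=121, r--
l=0 r=5: |-11|>|7| out[5]=121, l++
l=1 r=5: |-9|>|7| out[4]=81, l++
l=2 r=5: |2|<=|7| out[3]=49, r--
l=2 r=4: |2|<=|4| out[2]=16, r--
l=2 r=3: |2|<=|3| out[1]=9, r--
l=2 r=2: |2|<=|2| out[0]=4, r--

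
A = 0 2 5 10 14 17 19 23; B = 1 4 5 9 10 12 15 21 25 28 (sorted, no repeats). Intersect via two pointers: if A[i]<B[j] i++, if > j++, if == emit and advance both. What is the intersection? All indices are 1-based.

[i=1,j=1] 0<1 → i++
[i=2,j=1] 2>1 → j++
[i=2,j=2] 2<4 → i++
[i=3,j=2] 5>4 → j++
[i=3,j=3] 5==5 emit → i++,j++
[i=4,j=4] 10>9 → j++
[i=4,j=5] 10==10 emit → i++,j++
[i=5,j=6] 14>12 → j++
[i=5,j=7] 14<15 → i++
[i=6,j=7] 17>15 → j++
[i=6,j=8] 17<21 → i++
[i=7,j=8] 19<21 → i++
[i=8,j=8] 23>21 → j++
[i=8,j=9] 23<25 → i++

intersection = [5, 10]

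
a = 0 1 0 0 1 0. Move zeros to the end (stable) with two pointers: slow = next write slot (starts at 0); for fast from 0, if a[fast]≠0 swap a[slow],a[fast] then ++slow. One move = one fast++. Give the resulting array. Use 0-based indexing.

[1, 1, 0, 0, 0, 0]

slow=0 fast=0: a[fast]=0, fast++
slow=0 fast=1: a[fast]=1≠0 swap→a[0]=1, slow++,fast++
slow=1 fast=2: a[fast]=0, fast++
slow=1 fast=3: a[fast]=0, fast++
slow=1 fast=4: a[fast]=1≠0 swap→a[1]=1, slow++,fast++
slow=2 fast=5: a[fast]=0, fast++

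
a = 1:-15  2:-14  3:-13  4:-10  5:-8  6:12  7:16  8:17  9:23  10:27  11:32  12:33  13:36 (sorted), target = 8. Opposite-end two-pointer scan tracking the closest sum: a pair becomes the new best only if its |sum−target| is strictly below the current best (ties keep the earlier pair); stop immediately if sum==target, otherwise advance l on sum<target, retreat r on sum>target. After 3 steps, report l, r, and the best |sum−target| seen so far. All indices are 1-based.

[1,13] -15+36=21 d=13 * → r--
[1,12] -15+33=18 d=10 * → r--
[1,11] -15+32=17 d=9 * → r--

l=1, r=10, best |Δ|=9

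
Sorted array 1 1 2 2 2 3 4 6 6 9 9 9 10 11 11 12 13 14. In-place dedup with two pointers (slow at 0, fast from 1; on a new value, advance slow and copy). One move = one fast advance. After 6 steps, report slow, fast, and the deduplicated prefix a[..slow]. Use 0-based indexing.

(s=0,f=1) a[fast]=1=a[slow] dup → fast++
(s=0,f=2) a[fast]=2≠a[slow]=1 write a[1]=2 → slow++,fast++
(s=1,f=3) a[fast]=2=a[slow] dup → fast++
(s=1,f=4) a[fast]=2=a[slow] dup → fast++
(s=1,f=5) a[fast]=3≠a[slow]=2 write a[2]=3 → slow++,fast++
(s=2,f=6) a[fast]=4≠a[slow]=3 write a[3]=4 → slow++,fast++

slow=3, fast=7, prefix=[1, 2, 3, 4]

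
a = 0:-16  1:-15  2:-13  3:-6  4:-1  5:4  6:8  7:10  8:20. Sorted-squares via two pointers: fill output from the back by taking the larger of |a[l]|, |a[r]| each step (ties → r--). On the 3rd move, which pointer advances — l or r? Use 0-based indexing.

[0,8] |-16|<=|20| out[8]=400 → r--
[0,7] |-16|>|10| out[7]=256 → l++
[1,7] |-15|>|10| out[6]=225 → l++

l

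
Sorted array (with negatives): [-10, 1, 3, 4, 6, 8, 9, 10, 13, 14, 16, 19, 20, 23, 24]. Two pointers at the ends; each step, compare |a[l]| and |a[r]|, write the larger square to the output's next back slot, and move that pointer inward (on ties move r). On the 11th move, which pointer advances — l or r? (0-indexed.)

r

[0,14] |-10|<=|24| out[14]=576 → r--
[0,13] |-10|<=|23| out[13]=529 → r--
[0,12] |-10|<=|20| out[12]=400 → r--
[0,11] |-10|<=|19| out[11]=361 → r--
[0,10] |-10|<=|16| out[10]=256 → r--
[0,9] |-10|<=|14| out[9]=196 → r--
[0,8] |-10|<=|13| out[8]=169 → r--
[0,7] |-10|<=|10| out[7]=100 → r--
[0,6] |-10|>|9| out[6]=100 → l++
[1,6] |1|<=|9| out[5]=81 → r--
[1,5] |1|<=|8| out[4]=64 → r--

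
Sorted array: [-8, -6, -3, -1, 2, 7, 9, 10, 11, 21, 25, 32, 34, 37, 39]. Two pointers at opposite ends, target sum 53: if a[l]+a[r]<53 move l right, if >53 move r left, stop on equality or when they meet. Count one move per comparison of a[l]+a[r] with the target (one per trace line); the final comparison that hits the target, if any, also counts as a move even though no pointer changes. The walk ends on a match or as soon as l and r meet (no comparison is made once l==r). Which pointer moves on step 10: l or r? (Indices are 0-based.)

r

[0,14] -8+39=31 <53 → l++
[1,14] -6+39=33 <53 → l++
[2,14] -3+39=36 <53 → l++
[3,14] -1+39=38 <53 → l++
[4,14] 2+39=41 <53 → l++
[5,14] 7+39=46 <53 → l++
[6,14] 9+39=48 <53 → l++
[7,14] 10+39=49 <53 → l++
[8,14] 11+39=50 <53 → l++
[9,14] 21+39=60 >53 → r--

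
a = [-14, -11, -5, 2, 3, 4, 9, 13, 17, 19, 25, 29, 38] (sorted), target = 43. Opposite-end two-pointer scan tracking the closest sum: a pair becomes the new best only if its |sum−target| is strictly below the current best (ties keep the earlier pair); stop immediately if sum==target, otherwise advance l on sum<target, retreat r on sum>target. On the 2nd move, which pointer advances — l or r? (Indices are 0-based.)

l

l=0 r=12: -14+38=24 d=19 *, l++
l=1 r=12: -11+38=27 d=16 *, l++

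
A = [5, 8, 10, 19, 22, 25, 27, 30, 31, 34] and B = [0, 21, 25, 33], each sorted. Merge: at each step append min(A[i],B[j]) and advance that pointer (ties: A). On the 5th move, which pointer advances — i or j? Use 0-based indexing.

[i=0,j=0] A[i]=5>B[j]=0 take 0 → j++
[i=0,j=1] A[i]=5<=B[j]=21 take 5 → i++
[i=1,j=1] A[i]=8<=B[j]=21 take 8 → i++
[i=2,j=1] A[i]=10<=B[j]=21 take 10 → i++
[i=3,j=1] A[i]=19<=B[j]=21 take 19 → i++

i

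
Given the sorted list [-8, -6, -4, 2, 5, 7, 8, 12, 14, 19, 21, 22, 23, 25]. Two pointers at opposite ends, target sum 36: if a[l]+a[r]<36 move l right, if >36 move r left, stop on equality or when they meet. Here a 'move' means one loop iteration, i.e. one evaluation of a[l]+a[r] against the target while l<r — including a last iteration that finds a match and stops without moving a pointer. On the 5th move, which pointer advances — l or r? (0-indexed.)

[0,13] -8+25=17 <36 → l++
[1,13] -6+25=19 <36 → l++
[2,13] -4+25=21 <36 → l++
[3,13] 2+25=27 <36 → l++
[4,13] 5+25=30 <36 → l++

l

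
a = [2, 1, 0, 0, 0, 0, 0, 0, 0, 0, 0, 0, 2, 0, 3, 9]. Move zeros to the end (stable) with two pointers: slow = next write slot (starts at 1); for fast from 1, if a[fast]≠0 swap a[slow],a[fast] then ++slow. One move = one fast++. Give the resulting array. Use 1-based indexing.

[2, 1, 2, 3, 9, 0, 0, 0, 0, 0, 0, 0, 0, 0, 0, 0]

slow=1 fast=1: a[fast]=2≠0 swap→a[1]=2, slow++,fast++
slow=2 fast=2: a[fast]=1≠0 swap→a[2]=1, slow++,fast++
slow=3 fast=3: a[fast]=0, fast++
slow=3 fast=4: a[fast]=0, fast++
slow=3 fast=5: a[fast]=0, fast++
slow=3 fast=6: a[fast]=0, fast++
slow=3 fast=7: a[fast]=0, fast++
slow=3 fast=8: a[fast]=0, fast++
slow=3 fast=9: a[fast]=0, fast++
slow=3 fast=10: a[fast]=0, fast++
slow=3 fast=11: a[fast]=0, fast++
slow=3 fast=12: a[fast]=0, fast++
slow=3 fast=13: a[fast]=2≠0 swap→a[3]=2, slow++,fast++
slow=4 fast=14: a[fast]=0, fast++
slow=4 fast=15: a[fast]=3≠0 swap→a[4]=3, slow++,fast++
slow=5 fast=16: a[fast]=9≠0 swap→a[5]=9, slow++,fast++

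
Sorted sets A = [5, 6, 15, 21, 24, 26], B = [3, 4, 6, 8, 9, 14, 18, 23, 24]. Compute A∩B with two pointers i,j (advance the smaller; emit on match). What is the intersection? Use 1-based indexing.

intersection = [6, 24]

i=1 j=1: 5>3, j++
i=1 j=2: 5>4, j++
i=1 j=3: 5<6, i++
i=2 j=3: 6==6 emit, i++,j++
i=3 j=4: 15>8, j++
i=3 j=5: 15>9, j++
i=3 j=6: 15>14, j++
i=3 j=7: 15<18, i++
i=4 j=7: 21>18, j++
i=4 j=8: 21<23, i++
i=5 j=8: 24>23, j++
i=5 j=9: 24==24 emit, i++,j++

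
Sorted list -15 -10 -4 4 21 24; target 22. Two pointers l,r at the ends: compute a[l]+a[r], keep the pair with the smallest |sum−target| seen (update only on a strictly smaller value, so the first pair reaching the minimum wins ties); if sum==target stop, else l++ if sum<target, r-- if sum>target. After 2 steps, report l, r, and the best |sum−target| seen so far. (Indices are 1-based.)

l=3, r=6, best |Δ|=8

l=1 r=6: -15+24=9 d=13 *, l++
l=2 r=6: -10+24=14 d=8 *, l++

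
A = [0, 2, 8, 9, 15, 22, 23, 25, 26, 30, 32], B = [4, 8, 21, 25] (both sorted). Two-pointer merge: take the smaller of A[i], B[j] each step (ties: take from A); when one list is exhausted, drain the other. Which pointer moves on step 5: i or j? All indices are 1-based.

j

[i=1,j=1] A[i]=0<=B[j]=4 take 0 → i++
[i=2,j=1] A[i]=2<=B[j]=4 take 2 → i++
[i=3,j=1] A[i]=8>B[j]=4 take 4 → j++
[i=3,j=2] A[i]=8<=B[j]=8 take 8 → i++
[i=4,j=2] A[i]=9>B[j]=8 take 8 → j++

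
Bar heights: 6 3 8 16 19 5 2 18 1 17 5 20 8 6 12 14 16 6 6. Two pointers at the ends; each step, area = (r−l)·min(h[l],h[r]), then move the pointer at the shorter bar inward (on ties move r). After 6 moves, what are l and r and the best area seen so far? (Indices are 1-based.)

l=4, r=16, best area=208

l=1 r=19: min(6,6)*18=108 best=108 *, r--
l=1 r=18: min(6,6)*17=102 best=108, r--
l=1 r=17: min(6,16)*16=96 best=108, l++
l=2 r=17: min(3,16)*15=45 best=108, l++
l=3 r=17: min(8,16)*14=112 best=112 *, l++
l=4 r=17: min(16,16)*13=208 best=208 *, r--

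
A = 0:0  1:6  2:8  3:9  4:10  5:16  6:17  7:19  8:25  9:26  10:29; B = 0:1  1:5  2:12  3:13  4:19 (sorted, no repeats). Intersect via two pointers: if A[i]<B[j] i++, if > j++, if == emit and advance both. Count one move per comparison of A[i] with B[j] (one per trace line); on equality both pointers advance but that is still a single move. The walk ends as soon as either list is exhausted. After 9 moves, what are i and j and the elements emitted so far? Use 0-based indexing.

i=5, j=4, emitted=[]

i=0 j=0: 0<1, i++
i=1 j=0: 6>1, j++
i=1 j=1: 6>5, j++
i=1 j=2: 6<12, i++
i=2 j=2: 8<12, i++
i=3 j=2: 9<12, i++
i=4 j=2: 10<12, i++
i=5 j=2: 16>12, j++
i=5 j=3: 16>13, j++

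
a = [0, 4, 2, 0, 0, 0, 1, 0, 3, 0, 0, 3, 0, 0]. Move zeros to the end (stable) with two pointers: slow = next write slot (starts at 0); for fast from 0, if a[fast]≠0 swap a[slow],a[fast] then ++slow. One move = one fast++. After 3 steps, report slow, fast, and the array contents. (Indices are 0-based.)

slow=0 fast=0: a[fast]=0, fast++
slow=0 fast=1: a[fast]=4≠0 swap→a[0]=4, slow++,fast++
slow=1 fast=2: a[fast]=2≠0 swap→a[1]=2, slow++,fast++

slow=2, fast=3, a=[4, 2, 0, 0, 0, 0, 1, 0, 3, 0, 0, 3, 0, 0]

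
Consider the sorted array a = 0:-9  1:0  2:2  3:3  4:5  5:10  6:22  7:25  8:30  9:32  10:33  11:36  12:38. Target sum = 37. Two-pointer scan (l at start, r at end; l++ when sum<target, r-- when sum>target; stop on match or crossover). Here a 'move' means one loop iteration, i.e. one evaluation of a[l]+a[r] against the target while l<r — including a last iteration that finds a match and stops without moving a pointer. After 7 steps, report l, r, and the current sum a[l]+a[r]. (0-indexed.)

l=0 r=12: -9+38=29 <37, l++
l=1 r=12: 0+38=38 >37, r--
l=1 r=11: 0+36=36 <37, l++
l=2 r=11: 2+36=38 >37, r--
l=2 r=10: 2+33=35 <37, l++
l=3 r=10: 3+33=36 <37, l++
l=4 r=10: 5+33=38 >37, r--

l=4, r=9, sum=37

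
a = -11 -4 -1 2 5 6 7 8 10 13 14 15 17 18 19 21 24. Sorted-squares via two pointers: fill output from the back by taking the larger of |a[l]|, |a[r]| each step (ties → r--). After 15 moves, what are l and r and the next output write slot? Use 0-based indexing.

l=2, r=3, next write slot=1

[0,16] |-11|<=|24| out[16]=576 → r--
[0,15] |-11|<=|21| out[15]=441 → r--
[0,14] |-11|<=|19| out[14]=361 → r--
[0,13] |-11|<=|18| out[13]=324 → r--
[0,12] |-11|<=|17| out[12]=289 → r--
[0,11] |-11|<=|15| out[11]=225 → r--
[0,10] |-11|<=|14| out[10]=196 → r--
[0,9] |-11|<=|13| out[9]=169 → r--
[0,8] |-11|>|10| out[8]=121 → l++
[1,8] |-4|<=|10| out[7]=100 → r--
[1,7] |-4|<=|8| out[6]=64 → r--
[1,6] |-4|<=|7| out[5]=49 → r--
[1,5] |-4|<=|6| out[4]=36 → r--
[1,4] |-4|<=|5| out[3]=25 → r--
[1,3] |-4|>|2| out[2]=16 → l++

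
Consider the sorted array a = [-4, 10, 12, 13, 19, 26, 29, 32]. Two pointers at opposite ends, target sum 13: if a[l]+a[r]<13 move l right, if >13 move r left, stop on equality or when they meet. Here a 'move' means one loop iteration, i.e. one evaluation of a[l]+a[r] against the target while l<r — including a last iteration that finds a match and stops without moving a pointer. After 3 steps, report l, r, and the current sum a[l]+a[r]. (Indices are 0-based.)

[0,7] -4+32=28 >13 → r--
[0,6] -4+29=25 >13 → r--
[0,5] -4+26=22 >13 → r--

l=0, r=4, sum=15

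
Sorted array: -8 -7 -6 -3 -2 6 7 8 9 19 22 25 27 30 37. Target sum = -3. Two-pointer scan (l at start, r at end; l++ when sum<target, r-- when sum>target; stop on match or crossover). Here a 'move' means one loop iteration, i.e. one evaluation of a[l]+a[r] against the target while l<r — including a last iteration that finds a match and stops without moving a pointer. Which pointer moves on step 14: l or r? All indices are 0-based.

l

[0,14] -8+37=29 >-3 → r--
[0,13] -8+30=22 >-3 → r--
[0,12] -8+27=19 >-3 → r--
[0,11] -8+25=17 >-3 → r--
[0,10] -8+22=14 >-3 → r--
[0,9] -8+19=11 >-3 → r--
[0,8] -8+9=1 >-3 → r--
[0,7] -8+8=0 >-3 → r--
[0,6] -8+7=-1 >-3 → r--
[0,5] -8+6=-2 >-3 → r--
[0,4] -8+-2=-10 <-3 → l++
[1,4] -7+-2=-9 <-3 → l++
[2,4] -6+-2=-8 <-3 → l++
[3,4] -3+-2=-5 <-3 → l++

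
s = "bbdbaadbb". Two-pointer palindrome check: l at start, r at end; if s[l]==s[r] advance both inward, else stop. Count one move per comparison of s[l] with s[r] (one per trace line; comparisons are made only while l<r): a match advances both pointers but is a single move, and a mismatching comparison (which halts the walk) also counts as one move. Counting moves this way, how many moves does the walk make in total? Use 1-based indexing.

[1,9] 'b'=='b' → l++,r--
[2,8] 'b'=='b' → l++,r--
[3,7] 'd'=='d' → l++,r--
[4,6] 'b'!='a' → stop

4 moves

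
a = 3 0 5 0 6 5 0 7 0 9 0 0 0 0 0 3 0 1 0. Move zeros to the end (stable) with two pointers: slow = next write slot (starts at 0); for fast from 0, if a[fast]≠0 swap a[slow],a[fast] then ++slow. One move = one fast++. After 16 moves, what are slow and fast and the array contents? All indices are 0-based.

slow=0 fast=0: a[fast]=3≠0 swap→a[0]=3, slow++,fast++
slow=1 fast=1: a[fast]=0, fast++
slow=1 fast=2: a[fast]=5≠0 swap→a[1]=5, slow++,fast++
slow=2 fast=3: a[fast]=0, fast++
slow=2 fast=4: a[fast]=6≠0 swap→a[2]=6, slow++,fast++
slow=3 fast=5: a[fast]=5≠0 swap→a[3]=5, slow++,fast++
slow=4 fast=6: a[fast]=0, fast++
slow=4 fast=7: a[fast]=7≠0 swap→a[4]=7, slow++,fast++
slow=5 fast=8: a[fast]=0, fast++
slow=5 fast=9: a[fast]=9≠0 swap→a[5]=9, slow++,fast++
slow=6 fast=10: a[fast]=0, fast++
slow=6 fast=11: a[fast]=0, fast++
slow=6 fast=12: a[fast]=0, fast++
slow=6 fast=13: a[fast]=0, fast++
slow=6 fast=14: a[fast]=0, fast++
slow=6 fast=15: a[fast]=3≠0 swap→a[6]=3, slow++,fast++

slow=7, fast=16, a=[3, 5, 6, 5, 7, 9, 3, 0, 0, 0, 0, 0, 0, 0, 0, 0, 0, 1, 0]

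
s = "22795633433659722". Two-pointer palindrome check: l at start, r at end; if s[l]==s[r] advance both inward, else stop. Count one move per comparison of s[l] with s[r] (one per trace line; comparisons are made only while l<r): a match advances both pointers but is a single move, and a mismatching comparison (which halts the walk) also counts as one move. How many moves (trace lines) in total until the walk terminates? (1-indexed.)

l=1 r=17: '2'=='2', l++,r--
l=2 r=16: '2'=='2', l++,r--
l=3 r=15: '7'=='7', l++,r--
l=4 r=14: '9'=='9', l++,r--
l=5 r=13: '5'=='5', l++,r--
l=6 r=12: '6'=='6', l++,r--
l=7 r=11: '3'=='3', l++,r--
l=8 r=10: '3'=='3', l++,r--

8 moves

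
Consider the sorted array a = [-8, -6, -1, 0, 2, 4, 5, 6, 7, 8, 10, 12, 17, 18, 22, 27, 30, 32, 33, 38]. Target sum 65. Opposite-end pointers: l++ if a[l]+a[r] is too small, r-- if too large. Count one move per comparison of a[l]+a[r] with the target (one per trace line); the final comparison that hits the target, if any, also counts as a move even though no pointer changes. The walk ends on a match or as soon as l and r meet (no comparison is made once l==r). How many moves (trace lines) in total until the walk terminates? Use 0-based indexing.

l=0 r=19: -8+38=30 <65, l++
l=1 r=19: -6+38=32 <65, l++
l=2 r=19: -1+38=37 <65, l++
l=3 r=19: 0+38=38 <65, l++
l=4 r=19: 2+38=40 <65, l++
l=5 r=19: 4+38=42 <65, l++
l=6 r=19: 5+38=43 <65, l++
l=7 r=19: 6+38=44 <65, l++
l=8 r=19: 7+38=45 <65, l++
l=9 r=19: 8+38=46 <65, l++
l=10 r=19: 10+38=48 <65, l++
l=11 r=19: 12+38=50 <65, l++
l=12 r=19: 17+38=55 <65, l++
l=13 r=19: 18+38=56 <65, l++
l=14 r=19: 22+38=60 <65, l++
l=15 r=19: 27+38=65, found

16 moves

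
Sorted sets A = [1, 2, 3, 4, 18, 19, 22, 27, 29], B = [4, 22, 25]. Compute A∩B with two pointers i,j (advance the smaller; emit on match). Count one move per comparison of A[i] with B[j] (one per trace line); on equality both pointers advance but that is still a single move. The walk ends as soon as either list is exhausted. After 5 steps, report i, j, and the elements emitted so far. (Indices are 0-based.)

i=0 j=0: 1<4, i++
i=1 j=0: 2<4, i++
i=2 j=0: 3<4, i++
i=3 j=0: 4==4 emit, i++,j++
i=4 j=1: 18<22, i++

i=5, j=1, emitted=[4]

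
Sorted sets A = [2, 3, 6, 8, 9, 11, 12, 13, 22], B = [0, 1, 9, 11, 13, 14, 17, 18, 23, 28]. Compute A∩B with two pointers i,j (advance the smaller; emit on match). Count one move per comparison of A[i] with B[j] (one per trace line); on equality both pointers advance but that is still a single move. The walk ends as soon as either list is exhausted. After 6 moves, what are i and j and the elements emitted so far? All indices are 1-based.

i=5, j=3, emitted=[]

[i=1,j=1] 2>0 → j++
[i=1,j=2] 2>1 → j++
[i=1,j=3] 2<9 → i++
[i=2,j=3] 3<9 → i++
[i=3,j=3] 6<9 → i++
[i=4,j=3] 8<9 → i++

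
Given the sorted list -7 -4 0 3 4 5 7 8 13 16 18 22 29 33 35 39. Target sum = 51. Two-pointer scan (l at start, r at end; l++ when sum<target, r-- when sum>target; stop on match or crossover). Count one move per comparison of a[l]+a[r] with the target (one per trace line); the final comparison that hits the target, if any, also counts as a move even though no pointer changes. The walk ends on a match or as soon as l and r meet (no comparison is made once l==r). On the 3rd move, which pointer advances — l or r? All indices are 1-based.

l

[1,16] -7+39=32 <51 → l++
[2,16] -4+39=35 <51 → l++
[3,16] 0+39=39 <51 → l++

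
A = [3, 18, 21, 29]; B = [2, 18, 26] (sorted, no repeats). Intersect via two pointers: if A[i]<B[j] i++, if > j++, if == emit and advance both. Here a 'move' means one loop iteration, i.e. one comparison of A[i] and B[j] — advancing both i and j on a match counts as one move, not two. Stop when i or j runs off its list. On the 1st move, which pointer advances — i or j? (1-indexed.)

[i=1,j=1] 3>2 → j++

j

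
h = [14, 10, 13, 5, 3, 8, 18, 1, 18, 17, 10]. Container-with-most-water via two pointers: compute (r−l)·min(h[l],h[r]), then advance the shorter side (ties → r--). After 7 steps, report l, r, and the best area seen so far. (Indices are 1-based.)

[1,11] min(14,10)*10=100 best=100 * → r--
[1,10] min(14,17)*9=126 best=126 * → l++
[2,10] min(10,17)*8=80 best=126 → l++
[3,10] min(13,17)*7=91 best=126 → l++
[4,10] min(5,17)*6=30 best=126 → l++
[5,10] min(3,17)*5=15 best=126 → l++
[6,10] min(8,17)*4=32 best=126 → l++

l=7, r=10, best area=126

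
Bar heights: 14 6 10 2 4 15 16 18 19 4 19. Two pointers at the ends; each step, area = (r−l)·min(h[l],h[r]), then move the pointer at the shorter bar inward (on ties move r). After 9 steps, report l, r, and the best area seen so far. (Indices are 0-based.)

l=0 r=10: min(14,19)*10=140 best=140 *, l++
l=1 r=10: min(6,19)*9=54 best=140, l++
l=2 r=10: min(10,19)*8=80 best=140, l++
l=3 r=10: min(2,19)*7=14 best=140, l++
l=4 r=10: min(4,19)*6=24 best=140, l++
l=5 r=10: min(15,19)*5=75 best=140, l++
l=6 r=10: min(16,19)*4=64 best=140, l++
l=7 r=10: min(18,19)*3=54 best=140, l++
l=8 r=10: min(19,19)*2=38 best=140, r--

l=8, r=9, best area=140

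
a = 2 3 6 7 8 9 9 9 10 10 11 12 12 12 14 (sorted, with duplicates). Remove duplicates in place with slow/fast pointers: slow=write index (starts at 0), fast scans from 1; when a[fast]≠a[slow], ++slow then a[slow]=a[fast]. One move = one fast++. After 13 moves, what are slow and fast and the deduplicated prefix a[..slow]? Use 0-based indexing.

slow=0 fast=1: a[fast]=3≠a[slow]=2 write a[1]=3, slow++,fast++
slow=1 fast=2: a[fast]=6≠a[slow]=3 write a[2]=6, slow++,fast++
slow=2 fast=3: a[fast]=7≠a[slow]=6 write a[3]=7, slow++,fast++
slow=3 fast=4: a[fast]=8≠a[slow]=7 write a[4]=8, slow++,fast++
slow=4 fast=5: a[fast]=9≠a[slow]=8 write a[5]=9, slow++,fast++
slow=5 fast=6: a[fast]=9=a[slow] dup, fast++
slow=5 fast=7: a[fast]=9=a[slow] dup, fast++
slow=5 fast=8: a[fast]=10≠a[slow]=9 write a[6]=10, slow++,fast++
slow=6 fast=9: a[fast]=10=a[slow] dup, fast++
slow=6 fast=10: a[fast]=11≠a[slow]=10 write a[7]=11, slow++,fast++
slow=7 fast=11: a[fast]=12≠a[slow]=11 write a[8]=12, slow++,fast++
slow=8 fast=12: a[fast]=12=a[slow] dup, fast++
slow=8 fast=13: a[fast]=12=a[slow] dup, fast++

slow=8, fast=14, prefix=[2, 3, 6, 7, 8, 9, 10, 11, 12]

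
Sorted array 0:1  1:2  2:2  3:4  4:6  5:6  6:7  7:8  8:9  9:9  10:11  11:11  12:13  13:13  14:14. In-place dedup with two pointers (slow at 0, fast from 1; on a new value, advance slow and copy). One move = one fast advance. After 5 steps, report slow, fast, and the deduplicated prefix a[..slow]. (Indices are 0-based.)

(s=0,f=1) a[fast]=2≠a[slow]=1 write a[1]=2 → slow++,fast++
(s=1,f=2) a[fast]=2=a[slow] dup → fast++
(s=1,f=3) a[fast]=4≠a[slow]=2 write a[2]=4 → slow++,fast++
(s=2,f=4) a[fast]=6≠a[slow]=4 write a[3]=6 → slow++,fast++
(s=3,f=5) a[fast]=6=a[slow] dup → fast++

slow=3, fast=6, prefix=[1, 2, 4, 6]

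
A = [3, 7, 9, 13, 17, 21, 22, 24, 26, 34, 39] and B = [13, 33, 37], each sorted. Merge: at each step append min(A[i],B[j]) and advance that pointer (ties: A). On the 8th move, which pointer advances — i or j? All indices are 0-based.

[i=0,j=0] A[i]=3<=B[j]=13 take 3 → i++
[i=1,j=0] A[i]=7<=B[j]=13 take 7 → i++
[i=2,j=0] A[i]=9<=B[j]=13 take 9 → i++
[i=3,j=0] A[i]=13<=B[j]=13 take 13 → i++
[i=4,j=0] A[i]=17>B[j]=13 take 13 → j++
[i=4,j=1] A[i]=17<=B[j]=33 take 17 → i++
[i=5,j=1] A[i]=21<=B[j]=33 take 21 → i++
[i=6,j=1] A[i]=22<=B[j]=33 take 22 → i++

i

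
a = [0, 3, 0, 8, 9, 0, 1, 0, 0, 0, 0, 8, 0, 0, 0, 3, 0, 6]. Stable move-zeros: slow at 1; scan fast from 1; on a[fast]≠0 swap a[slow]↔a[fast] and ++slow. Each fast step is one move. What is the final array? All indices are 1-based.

slow=1 fast=1: a[fast]=0, fast++
slow=1 fast=2: a[fast]=3≠0 swap→a[1]=3, slow++,fast++
slow=2 fast=3: a[fast]=0, fast++
slow=2 fast=4: a[fast]=8≠0 swap→a[2]=8, slow++,fast++
slow=3 fast=5: a[fast]=9≠0 swap→a[3]=9, slow++,fast++
slow=4 fast=6: a[fast]=0, fast++
slow=4 fast=7: a[fast]=1≠0 swap→a[4]=1, slow++,fast++
slow=5 fast=8: a[fast]=0, fast++
slow=5 fast=9: a[fast]=0, fast++
slow=5 fast=10: a[fast]=0, fast++
slow=5 fast=11: a[fast]=0, fast++
slow=5 fast=12: a[fast]=8≠0 swap→a[5]=8, slow++,fast++
slow=6 fast=13: a[fast]=0, fast++
slow=6 fast=14: a[fast]=0, fast++
slow=6 fast=15: a[fast]=0, fast++
slow=6 fast=16: a[fast]=3≠0 swap→a[6]=3, slow++,fast++
slow=7 fast=17: a[fast]=0, fast++
slow=7 fast=18: a[fast]=6≠0 swap→a[7]=6, slow++,fast++

[3, 8, 9, 1, 8, 3, 6, 0, 0, 0, 0, 0, 0, 0, 0, 0, 0, 0]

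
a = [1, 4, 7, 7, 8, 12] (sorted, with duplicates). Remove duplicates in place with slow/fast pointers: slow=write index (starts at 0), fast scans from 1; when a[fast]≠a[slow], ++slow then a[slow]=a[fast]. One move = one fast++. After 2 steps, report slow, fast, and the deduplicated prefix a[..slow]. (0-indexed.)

slow=2, fast=3, prefix=[1, 4, 7]

slow=0 fast=1: a[fast]=4≠a[slow]=1 write a[1]=4, slow++,fast++
slow=1 fast=2: a[fast]=7≠a[slow]=4 write a[2]=7, slow++,fast++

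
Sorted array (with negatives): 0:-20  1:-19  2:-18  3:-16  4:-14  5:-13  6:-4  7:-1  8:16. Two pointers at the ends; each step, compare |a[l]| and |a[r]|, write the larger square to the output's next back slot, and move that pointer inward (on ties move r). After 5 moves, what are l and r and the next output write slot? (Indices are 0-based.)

l=4, r=7, next write slot=3

[0,8] |-20|>|16| out[8]=400 → l++
[1,8] |-19|>|16| out[7]=361 → l++
[2,8] |-18|>|16| out[6]=324 → l++
[3,8] |-16|<=|16| out[5]=256 → r--
[3,7] |-16|>|-1| out[4]=256 → l++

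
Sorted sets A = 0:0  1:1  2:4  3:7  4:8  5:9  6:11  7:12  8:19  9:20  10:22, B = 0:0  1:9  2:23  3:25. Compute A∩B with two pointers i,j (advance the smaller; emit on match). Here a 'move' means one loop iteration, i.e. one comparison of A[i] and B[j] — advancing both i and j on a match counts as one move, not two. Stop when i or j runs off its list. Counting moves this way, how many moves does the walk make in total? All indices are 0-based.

11 moves

i=0 j=0: 0==0 emit, i++,j++
i=1 j=1: 1<9, i++
i=2 j=1: 4<9, i++
i=3 j=1: 7<9, i++
i=4 j=1: 8<9, i++
i=5 j=1: 9==9 emit, i++,j++
i=6 j=2: 11<23, i++
i=7 j=2: 12<23, i++
i=8 j=2: 19<23, i++
i=9 j=2: 20<23, i++
i=10 j=2: 22<23, i++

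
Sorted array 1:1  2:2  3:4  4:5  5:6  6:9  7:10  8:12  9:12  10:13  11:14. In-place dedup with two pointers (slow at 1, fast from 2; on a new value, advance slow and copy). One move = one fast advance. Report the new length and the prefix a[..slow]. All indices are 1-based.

slow=1 fast=2: a[fast]=2≠a[slow]=1 write a[2]=2, slow++,fast++
slow=2 fast=3: a[fast]=4≠a[slow]=2 write a[3]=4, slow++,fast++
slow=3 fast=4: a[fast]=5≠a[slow]=4 write a[4]=5, slow++,fast++
slow=4 fast=5: a[fast]=6≠a[slow]=5 write a[5]=6, slow++,fast++
slow=5 fast=6: a[fast]=9≠a[slow]=6 write a[6]=9, slow++,fast++
slow=6 fast=7: a[fast]=10≠a[slow]=9 write a[7]=10, slow++,fast++
slow=7 fast=8: a[fast]=12≠a[slow]=10 write a[8]=12, slow++,fast++
slow=8 fast=9: a[fast]=12=a[slow] dup, fast++
slow=8 fast=10: a[fast]=13≠a[slow]=12 write a[9]=13, slow++,fast++
slow=9 fast=11: a[fast]=14≠a[slow]=13 write a[10]=14, slow++,fast++

length 10; prefix = [1, 2, 4, 5, 6, 9, 10, 12, 13, 14]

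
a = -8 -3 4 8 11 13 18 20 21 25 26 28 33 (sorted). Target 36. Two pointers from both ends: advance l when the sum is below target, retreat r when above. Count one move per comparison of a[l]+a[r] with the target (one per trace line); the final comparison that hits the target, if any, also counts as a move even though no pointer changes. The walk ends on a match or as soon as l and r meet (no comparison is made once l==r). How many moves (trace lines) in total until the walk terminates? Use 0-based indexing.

5 moves

[0,12] -8+33=25 <36 → l++
[1,12] -3+33=30 <36 → l++
[2,12] 4+33=37 >36 → r--
[2,11] 4+28=32 <36 → l++
[3,11] 8+28=36 → found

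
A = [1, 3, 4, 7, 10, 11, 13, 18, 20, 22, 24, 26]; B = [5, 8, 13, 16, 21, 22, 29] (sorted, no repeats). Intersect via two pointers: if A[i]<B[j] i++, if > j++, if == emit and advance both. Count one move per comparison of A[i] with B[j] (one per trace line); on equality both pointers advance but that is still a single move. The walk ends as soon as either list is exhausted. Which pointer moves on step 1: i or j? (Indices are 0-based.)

[i=0,j=0] 1<5 → i++

i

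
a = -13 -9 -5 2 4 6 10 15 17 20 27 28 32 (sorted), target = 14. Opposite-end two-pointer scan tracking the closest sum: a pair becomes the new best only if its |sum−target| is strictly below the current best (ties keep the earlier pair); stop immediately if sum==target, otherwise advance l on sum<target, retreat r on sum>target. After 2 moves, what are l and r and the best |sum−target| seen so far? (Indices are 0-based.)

[0,12] -13+32=19 d=5 * → r--
[0,11] -13+28=15 d=1 * → r--

l=0, r=10, best |Δ|=1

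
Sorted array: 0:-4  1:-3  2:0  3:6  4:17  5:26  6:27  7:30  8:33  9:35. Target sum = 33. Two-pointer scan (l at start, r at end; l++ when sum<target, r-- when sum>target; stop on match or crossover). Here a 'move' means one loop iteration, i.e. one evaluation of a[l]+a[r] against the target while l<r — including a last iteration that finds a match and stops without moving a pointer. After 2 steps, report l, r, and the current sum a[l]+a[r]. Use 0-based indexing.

l=2, r=9, sum=35

l=0 r=9: -4+35=31 <33, l++
l=1 r=9: -3+35=32 <33, l++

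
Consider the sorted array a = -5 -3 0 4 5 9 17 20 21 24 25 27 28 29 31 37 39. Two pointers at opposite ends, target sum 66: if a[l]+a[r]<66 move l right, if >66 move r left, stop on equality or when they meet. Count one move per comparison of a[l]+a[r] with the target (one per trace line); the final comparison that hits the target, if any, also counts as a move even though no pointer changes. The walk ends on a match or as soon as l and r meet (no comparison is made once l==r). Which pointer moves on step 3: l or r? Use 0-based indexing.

l=0 r=16: -5+39=34 <66, l++
l=1 r=16: -3+39=36 <66, l++
l=2 r=16: 0+39=39 <66, l++

l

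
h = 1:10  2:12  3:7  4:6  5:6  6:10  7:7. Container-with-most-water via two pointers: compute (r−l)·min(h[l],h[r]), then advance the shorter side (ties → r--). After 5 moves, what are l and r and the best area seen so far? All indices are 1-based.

l=1 r=7: min(10,7)*6=42 best=42 *, r--
l=1 r=6: min(10,10)*5=50 best=50 *, r--
l=1 r=5: min(10,6)*4=24 best=50, r--
l=1 r=4: min(10,6)*3=18 best=50, r--
l=1 r=3: min(10,7)*2=14 best=50, r--

l=1, r=2, best area=50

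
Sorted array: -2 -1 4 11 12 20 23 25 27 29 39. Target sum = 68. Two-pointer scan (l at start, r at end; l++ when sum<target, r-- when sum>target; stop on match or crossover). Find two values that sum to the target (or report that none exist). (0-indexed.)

(29, 39)

l=0 r=10: -2+39=37 <68, l++
l=1 r=10: -1+39=38 <68, l++
l=2 r=10: 4+39=43 <68, l++
l=3 r=10: 11+39=50 <68, l++
l=4 r=10: 12+39=51 <68, l++
l=5 r=10: 20+39=59 <68, l++
l=6 r=10: 23+39=62 <68, l++
l=7 r=10: 25+39=64 <68, l++
l=8 r=10: 27+39=66 <68, l++
l=9 r=10: 29+39=68, found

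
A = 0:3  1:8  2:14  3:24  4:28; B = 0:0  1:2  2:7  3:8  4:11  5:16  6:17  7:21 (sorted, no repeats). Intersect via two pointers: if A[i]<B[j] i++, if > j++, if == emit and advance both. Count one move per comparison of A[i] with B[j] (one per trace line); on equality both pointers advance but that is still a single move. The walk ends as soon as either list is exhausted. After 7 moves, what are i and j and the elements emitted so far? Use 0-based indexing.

i=0 j=0: 3>0, j++
i=0 j=1: 3>2, j++
i=0 j=2: 3<7, i++
i=1 j=2: 8>7, j++
i=1 j=3: 8==8 emit, i++,j++
i=2 j=4: 14>11, j++
i=2 j=5: 14<16, i++

i=3, j=5, emitted=[8]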